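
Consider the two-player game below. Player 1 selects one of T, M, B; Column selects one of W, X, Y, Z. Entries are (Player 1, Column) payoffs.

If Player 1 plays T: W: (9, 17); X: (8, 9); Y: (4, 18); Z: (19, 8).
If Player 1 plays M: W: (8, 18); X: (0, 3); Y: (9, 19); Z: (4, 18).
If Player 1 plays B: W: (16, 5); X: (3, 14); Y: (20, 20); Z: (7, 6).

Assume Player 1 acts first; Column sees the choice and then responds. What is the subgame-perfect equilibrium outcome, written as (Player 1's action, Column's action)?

Solve by backward induction (Player 1 leads).
- T: Column compares 17, 9, 18, 8 and picks Y; Player 1 would get 4.
- M: Column compares 18, 3, 19, 18 and picks Y; Player 1 would get 9.
- B: Column compares 5, 14, 20, 6 and picks Y; Player 1 would get 20.
Maximizing over 4, 9, 20, Player 1 chooses B. Subgame-perfect outcome: (B, Y) with payoffs (20, 20).

(B, Y)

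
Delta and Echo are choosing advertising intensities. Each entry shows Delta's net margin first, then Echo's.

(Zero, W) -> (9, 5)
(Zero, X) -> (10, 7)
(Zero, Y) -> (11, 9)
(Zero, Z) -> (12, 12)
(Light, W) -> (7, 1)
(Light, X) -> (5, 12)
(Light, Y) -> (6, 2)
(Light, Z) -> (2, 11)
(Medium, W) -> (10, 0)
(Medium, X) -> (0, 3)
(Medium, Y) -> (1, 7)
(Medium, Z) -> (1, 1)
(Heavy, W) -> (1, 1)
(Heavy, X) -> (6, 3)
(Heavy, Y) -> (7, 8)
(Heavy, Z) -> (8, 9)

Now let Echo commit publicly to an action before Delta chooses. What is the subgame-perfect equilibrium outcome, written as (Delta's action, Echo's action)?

Solve by backward induction (Echo leads).
- W → Delta plays Medium (best of 9, 7, 10, 1); Echo gets 0.
- X → Delta plays Zero (best of 10, 5, 0, 6); Echo gets 7.
- Y → Delta plays Zero (best of 11, 6, 1, 7); Echo gets 9.
- Z → Delta plays Zero (best of 12, 2, 1, 8); Echo gets 12.
Maximizing over 0, 7, 9, 12, Echo chooses Z. Subgame-perfect outcome: (Zero, Z) with payoffs (12, 12).

(Zero, Z)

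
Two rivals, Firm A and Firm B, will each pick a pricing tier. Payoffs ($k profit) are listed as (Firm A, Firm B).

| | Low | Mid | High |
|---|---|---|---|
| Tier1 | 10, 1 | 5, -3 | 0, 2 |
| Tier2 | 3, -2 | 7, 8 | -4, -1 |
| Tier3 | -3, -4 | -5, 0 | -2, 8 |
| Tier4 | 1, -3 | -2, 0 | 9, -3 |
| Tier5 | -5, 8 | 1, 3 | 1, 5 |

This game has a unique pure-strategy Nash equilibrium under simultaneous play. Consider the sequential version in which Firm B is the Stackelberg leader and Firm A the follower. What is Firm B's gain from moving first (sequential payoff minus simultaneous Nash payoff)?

Backward induction with Firm B moving first.
- Low → Firm A plays Tier1 (best of 10, 3, -3, 1, -5); Firm B gets 1.
- Mid → Firm A plays Tier2 (best of 5, 7, -5, -2, 1); Firm B gets 8.
- High → Firm A plays Tier4 (best of 0, -4, -2, 9, 1); Firm B gets -3.
Maximizing over 1, 8, -3, Firm B chooses Mid. Subgame-perfect outcome: (Tier2, Mid) with payoffs (7, 8).
Under simultaneous play:
Firm A's best replies: Low→Tier1; Mid→Tier2; High→Tier4.
Firm B's best replies: Tier1→High; Tier2→Mid; Tier3→High; Tier4→Mid; Tier5→Low.
Only (Tier2, Mid) has each player best-responding; Nash payoffs (7, 8).
Firm B's commitment gain: 8 − 8 = 0.

0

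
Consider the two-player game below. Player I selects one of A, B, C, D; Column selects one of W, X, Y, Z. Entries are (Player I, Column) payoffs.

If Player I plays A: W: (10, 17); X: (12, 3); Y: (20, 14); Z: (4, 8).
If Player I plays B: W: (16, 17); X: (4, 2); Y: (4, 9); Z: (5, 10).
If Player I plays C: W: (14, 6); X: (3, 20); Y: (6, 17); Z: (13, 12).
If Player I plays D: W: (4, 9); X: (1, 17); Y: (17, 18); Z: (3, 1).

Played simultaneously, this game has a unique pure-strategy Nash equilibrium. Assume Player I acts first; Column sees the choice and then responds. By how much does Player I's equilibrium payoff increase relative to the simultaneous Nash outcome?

Column best-responds to each possible Player I move:
- A: BR = W, leader payoff 10.
- B: BR = W, leader payoff 16.
- C: BR = X, leader payoff 3.
- D: BR = Y, leader payoff 17.
Player I's induced payoffs are 10, 16, 3, 17, so Player I commits to D. Subgame-perfect outcome: (D, Y) with payoffs (17, 18).
Under simultaneous play:
Player I's best replies: W→B; X→A; Y→A; Z→C.
Column's best replies: A→W; B→W; C→X; D→Y.
The unique mutual best reply is (B, W), giving (16, 17).
Player I's commitment gain: 17 − 16 = 1.

1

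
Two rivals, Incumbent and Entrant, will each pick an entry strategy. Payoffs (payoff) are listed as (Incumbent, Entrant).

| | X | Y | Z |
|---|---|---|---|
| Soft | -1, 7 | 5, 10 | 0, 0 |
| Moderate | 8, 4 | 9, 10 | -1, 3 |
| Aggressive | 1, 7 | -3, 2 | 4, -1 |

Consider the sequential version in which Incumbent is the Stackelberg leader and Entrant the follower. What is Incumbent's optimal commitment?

Moderate

Solve by backward induction (Incumbent leads).
- Soft → Entrant plays Y (best of 7, 10, 0); Incumbent gets 5.
- Moderate → Entrant plays Y (best of 4, 10, 3); Incumbent gets 9.
- Aggressive → Entrant plays X (best of 7, 2, -1); Incumbent gets 1.
Among 5, 9, 1, the best is 9 at Moderate. Subgame-perfect outcome: (Moderate, Y) with payoffs (9, 10).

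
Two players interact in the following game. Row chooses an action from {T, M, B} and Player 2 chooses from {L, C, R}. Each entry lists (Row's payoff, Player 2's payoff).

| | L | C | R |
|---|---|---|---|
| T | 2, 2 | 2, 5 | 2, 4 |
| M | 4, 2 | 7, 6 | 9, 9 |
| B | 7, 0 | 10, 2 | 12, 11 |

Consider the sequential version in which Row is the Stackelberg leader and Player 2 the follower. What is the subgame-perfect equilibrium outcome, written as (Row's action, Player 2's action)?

Solve by backward induction (Row leads).
- T: Player 2 compares 2, 5, 4 and picks C; Row would get 2.
- M: Player 2 compares 2, 6, 9 and picks R; Row would get 9.
- B: Player 2 compares 0, 2, 11 and picks R; Row would get 12.
Row's induced payoffs are 2, 9, 12, so Row commits to B. Subgame-perfect outcome: (B, R) with payoffs (12, 11).

(B, R)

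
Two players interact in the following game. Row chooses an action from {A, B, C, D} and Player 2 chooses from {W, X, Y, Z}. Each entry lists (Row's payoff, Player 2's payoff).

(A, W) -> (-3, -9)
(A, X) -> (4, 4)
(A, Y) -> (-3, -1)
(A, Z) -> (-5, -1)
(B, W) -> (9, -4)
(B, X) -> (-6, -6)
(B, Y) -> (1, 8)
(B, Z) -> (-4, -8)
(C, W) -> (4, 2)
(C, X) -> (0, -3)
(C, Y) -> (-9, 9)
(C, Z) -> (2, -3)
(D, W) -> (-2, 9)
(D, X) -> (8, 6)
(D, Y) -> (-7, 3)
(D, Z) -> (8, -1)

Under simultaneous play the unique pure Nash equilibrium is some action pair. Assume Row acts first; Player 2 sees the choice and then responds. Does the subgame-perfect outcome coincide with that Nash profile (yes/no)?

no

Player 2 best-responds to each possible Row move:
- A: BR = X, leader payoff 4.
- B: BR = Y, leader payoff 1.
- C: BR = Y, leader payoff -9.
- D: BR = W, leader payoff -2.
Maximizing over 4, 1, -9, -2, Row chooses A. Subgame-perfect outcome: (A, X) with payoffs (4, 4).
Now find the simultaneous Nash equilibrium.
Row's best replies: W→B; X→D; Y→B; Z→D.
Player 2's best replies: A→X; B→Y; C→Y; D→W.
The unique mutual best reply is (B, Y), giving (1, 8).
Sequential outcome (A, X) differs from the Nash profile (B, Y).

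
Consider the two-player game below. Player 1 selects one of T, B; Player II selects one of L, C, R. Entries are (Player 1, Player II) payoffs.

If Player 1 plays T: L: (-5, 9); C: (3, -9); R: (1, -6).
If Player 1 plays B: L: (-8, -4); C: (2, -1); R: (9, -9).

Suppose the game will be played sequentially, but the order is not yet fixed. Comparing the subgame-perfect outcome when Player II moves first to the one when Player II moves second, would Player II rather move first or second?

first

If Player 1 leads: Player II's best replies are T→L, B→C; Player 1's induced payoffs -5, 2; outcome (B, C), payoffs (2, -1).
If Player II leads: Player 1's best replies are L→T, C→T, R→B; Player II's induced payoffs 9, -9, -9; outcome (T, L), payoffs (-5, 9).
Player II gets 9 moving first and -1 moving second, so Player II prefers to move first.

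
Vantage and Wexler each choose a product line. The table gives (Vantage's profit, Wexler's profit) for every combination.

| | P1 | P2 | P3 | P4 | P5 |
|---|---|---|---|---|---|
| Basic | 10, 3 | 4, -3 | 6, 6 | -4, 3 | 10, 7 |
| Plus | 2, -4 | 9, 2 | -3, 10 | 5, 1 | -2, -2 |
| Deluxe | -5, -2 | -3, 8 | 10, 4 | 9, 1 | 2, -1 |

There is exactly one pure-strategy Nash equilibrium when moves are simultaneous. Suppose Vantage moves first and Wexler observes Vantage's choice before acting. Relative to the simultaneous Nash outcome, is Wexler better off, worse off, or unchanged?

Backward induction with Vantage moving first.
- Basic: BR = P5, leader payoff 10.
- Plus: BR = P3, leader payoff -3.
- Deluxe: BR = P2, leader payoff -3.
Maximizing over 10, -3, -3, Vantage chooses Basic. Subgame-perfect outcome: (Basic, P5) with payoffs (10, 7).
For the simultaneous game, intersect best replies.
Vantage's best replies: P1→Basic; P2→Plus; P3→Deluxe; P4→Deluxe; P5→Basic.
Wexler's best replies: Basic→P5; Plus→P3; Deluxe→P2.
The unique mutual best reply is (Basic, P5), giving (10, 7).
Wexler earns 7 sequentially versus 7 at the Nash outcome: unchanged.

unchanged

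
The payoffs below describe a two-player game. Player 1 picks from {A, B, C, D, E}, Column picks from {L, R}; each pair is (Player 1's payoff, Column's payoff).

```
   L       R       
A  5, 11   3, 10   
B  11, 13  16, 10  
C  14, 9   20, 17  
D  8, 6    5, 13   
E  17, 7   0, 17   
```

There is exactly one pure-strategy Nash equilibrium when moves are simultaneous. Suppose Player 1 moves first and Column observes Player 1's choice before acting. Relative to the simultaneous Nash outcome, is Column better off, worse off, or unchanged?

unchanged

Work backward from Column's decision.
- A: BR = L, leader payoff 5.
- B: BR = L, leader payoff 11.
- C: BR = R, leader payoff 20.
- D: BR = R, leader payoff 5.
- E: BR = R, leader payoff 0.
Player 1's induced payoffs are 5, 11, 20, 5, 0, so Player 1 commits to C. Subgame-perfect outcome: (C, R) with payoffs (20, 17).
For the simultaneous game, intersect best replies.
Player 1's best replies: L→E; R→C.
Column's best replies: A→L; B→L; C→R; D→R; E→R.
Only (C, R) has each player best-responding; Nash payoffs (20, 17).
Column earns 17 sequentially versus 17 at the Nash outcome: unchanged.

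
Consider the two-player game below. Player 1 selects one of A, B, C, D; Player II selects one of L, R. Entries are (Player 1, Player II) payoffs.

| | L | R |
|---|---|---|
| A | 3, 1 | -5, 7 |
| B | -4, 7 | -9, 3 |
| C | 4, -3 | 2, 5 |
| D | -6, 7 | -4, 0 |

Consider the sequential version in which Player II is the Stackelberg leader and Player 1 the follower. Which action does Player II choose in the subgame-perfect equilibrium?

R

Work backward from Player 1's decision.
- L: Player 1 compares 3, -4, 4, -6 and picks C; Player II would get -3.
- R: Player 1 compares -5, -9, 2, -4 and picks C; Player II would get 5.
Player II's induced payoffs are -3, 5, so Player II commits to R. Subgame-perfect outcome: (C, R) with payoffs (2, 5).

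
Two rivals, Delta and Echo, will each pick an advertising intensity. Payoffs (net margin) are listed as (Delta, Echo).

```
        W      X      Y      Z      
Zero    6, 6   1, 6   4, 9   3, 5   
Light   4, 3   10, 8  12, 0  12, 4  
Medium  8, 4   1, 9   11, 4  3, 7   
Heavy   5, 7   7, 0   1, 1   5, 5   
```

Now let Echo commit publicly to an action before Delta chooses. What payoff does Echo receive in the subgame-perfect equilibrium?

Work backward from Delta's decision.
- W → Delta plays Medium (best of 6, 4, 8, 5); Echo gets 4.
- X → Delta plays Light (best of 1, 10, 1, 7); Echo gets 8.
- Y → Delta plays Light (best of 4, 12, 11, 1); Echo gets 0.
- Z → Delta plays Light (best of 3, 12, 3, 5); Echo gets 4.
Maximizing over 4, 8, 0, 4, Echo chooses X. Subgame-perfect outcome: (Light, X) with payoffs (10, 8).

8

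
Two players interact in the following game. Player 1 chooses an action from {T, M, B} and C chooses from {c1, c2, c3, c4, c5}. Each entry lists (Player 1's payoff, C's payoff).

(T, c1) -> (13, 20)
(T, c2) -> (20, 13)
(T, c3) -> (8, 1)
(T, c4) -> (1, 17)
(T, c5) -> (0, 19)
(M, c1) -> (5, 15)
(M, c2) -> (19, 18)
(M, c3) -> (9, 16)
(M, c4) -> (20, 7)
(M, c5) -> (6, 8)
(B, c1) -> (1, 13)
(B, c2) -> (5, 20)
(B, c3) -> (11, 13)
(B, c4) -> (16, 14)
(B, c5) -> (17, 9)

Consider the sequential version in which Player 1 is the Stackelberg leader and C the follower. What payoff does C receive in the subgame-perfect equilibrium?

18

Solve by backward induction (Player 1 leads).
- T → C plays c1 (best of 20, 13, 1, 17, 19); Player 1 gets 13.
- M → C plays c2 (best of 15, 18, 16, 7, 8); Player 1 gets 19.
- B → C plays c2 (best of 13, 20, 13, 14, 9); Player 1 gets 5.
Maximizing over 13, 19, 5, Player 1 chooses M. Subgame-perfect outcome: (M, c2) with payoffs (19, 18).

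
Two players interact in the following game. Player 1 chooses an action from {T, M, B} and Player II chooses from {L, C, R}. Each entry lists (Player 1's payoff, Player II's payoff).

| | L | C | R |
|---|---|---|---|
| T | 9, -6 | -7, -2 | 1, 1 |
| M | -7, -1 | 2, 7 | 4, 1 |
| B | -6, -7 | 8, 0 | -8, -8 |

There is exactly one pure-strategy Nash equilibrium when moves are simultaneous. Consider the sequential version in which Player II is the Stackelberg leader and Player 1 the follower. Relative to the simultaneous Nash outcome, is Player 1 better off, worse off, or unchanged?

worse off

Backward induction with Player II moving first.
- L: Player 1 compares 9, -7, -6 and picks T; Player II would get -6.
- C: Player 1 compares -7, 2, 8 and picks B; Player II would get 0.
- R: Player 1 compares 1, 4, -8 and picks M; Player II would get 1.
Maximizing over -6, 0, 1, Player II chooses R. Subgame-perfect outcome: (M, R) with payoffs (4, 1).
Under simultaneous play:
Player 1's best replies: L→T; C→B; R→M.
Player II's best replies: T→R; M→C; B→C.
Only (B, C) has each player best-responding; Nash payoffs (8, 0).
Player 1 earns 4 sequentially versus 8 at the Nash outcome: worse off.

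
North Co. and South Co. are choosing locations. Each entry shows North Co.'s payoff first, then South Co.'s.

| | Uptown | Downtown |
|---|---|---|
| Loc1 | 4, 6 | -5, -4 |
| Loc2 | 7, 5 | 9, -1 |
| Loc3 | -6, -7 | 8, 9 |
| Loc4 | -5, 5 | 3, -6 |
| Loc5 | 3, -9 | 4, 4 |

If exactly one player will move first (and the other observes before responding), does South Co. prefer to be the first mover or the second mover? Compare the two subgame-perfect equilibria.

If North Co. leads: South Co.'s best replies are Loc1→Uptown, Loc2→Uptown, Loc3→Downtown, Loc4→Uptown, Loc5→Downtown; North Co.'s induced payoffs 4, 7, 8, -5, 4; outcome (Loc3, Downtown), payoffs (8, 9).
If South Co. leads: North Co.'s best replies are Uptown→Loc2, Downtown→Loc2; South Co.'s induced payoffs 5, -1; outcome (Loc2, Uptown), payoffs (7, 5).
South Co. gets 5 moving first and 9 moving second, so South Co. prefers to move second.

second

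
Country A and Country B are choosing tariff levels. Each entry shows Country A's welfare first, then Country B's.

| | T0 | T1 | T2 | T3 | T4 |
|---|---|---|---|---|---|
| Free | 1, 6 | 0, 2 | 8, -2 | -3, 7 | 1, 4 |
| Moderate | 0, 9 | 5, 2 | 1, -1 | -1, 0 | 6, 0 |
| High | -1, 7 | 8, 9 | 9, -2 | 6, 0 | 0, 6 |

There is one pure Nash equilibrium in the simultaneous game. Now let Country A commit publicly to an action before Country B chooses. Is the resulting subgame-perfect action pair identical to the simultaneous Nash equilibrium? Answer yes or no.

yes

Solve by backward induction (Country A leads).
- Free: Country B compares 6, 2, -2, 7, 4 and picks T3; Country A would get -3.
- Moderate: Country B compares 9, 2, -1, 0, 0 and picks T0; Country A would get 0.
- High: Country B compares 7, 9, -2, 0, 6 and picks T1; Country A would get 8.
Country A's induced payoffs are -3, 0, 8, so Country A commits to High. Subgame-perfect outcome: (High, T1) with payoffs (8, 9).
For the simultaneous game, intersect best replies.
Country A's best replies: T0→Free; T1→High; T2→High; T3→High; T4→Moderate.
Country B's best replies: Free→T3; Moderate→T0; High→T1.
The unique mutual best reply is (High, T1), giving (8, 9).
Sequential outcome (High, T1) coincides with the Nash profile (High, T1).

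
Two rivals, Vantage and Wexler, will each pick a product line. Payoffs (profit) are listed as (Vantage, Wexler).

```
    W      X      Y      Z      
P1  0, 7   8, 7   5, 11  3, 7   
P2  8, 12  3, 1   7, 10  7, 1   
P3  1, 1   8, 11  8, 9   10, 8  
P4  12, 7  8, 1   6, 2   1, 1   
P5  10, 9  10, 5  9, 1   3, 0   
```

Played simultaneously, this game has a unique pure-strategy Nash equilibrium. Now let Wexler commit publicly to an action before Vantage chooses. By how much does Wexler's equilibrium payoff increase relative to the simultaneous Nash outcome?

Vantage best-responds to each possible Wexler move:
- W: BR = P4, leader payoff 7.
- X: BR = P5, leader payoff 5.
- Y: BR = P5, leader payoff 1.
- Z: BR = P3, leader payoff 8.
Maximizing over 7, 5, 1, 8, Wexler chooses Z. Subgame-perfect outcome: (P3, Z) with payoffs (10, 8).
For the simultaneous game, intersect best replies.
Vantage's best replies: W→P4; X→P5; Y→P5; Z→P3.
Wexler's best replies: P1→Y; P2→W; P3→X; P4→W; P5→W.
Only (P4, W) has each player best-responding; Nash payoffs (12, 7).
Wexler's commitment gain: 8 − 7 = 1.

1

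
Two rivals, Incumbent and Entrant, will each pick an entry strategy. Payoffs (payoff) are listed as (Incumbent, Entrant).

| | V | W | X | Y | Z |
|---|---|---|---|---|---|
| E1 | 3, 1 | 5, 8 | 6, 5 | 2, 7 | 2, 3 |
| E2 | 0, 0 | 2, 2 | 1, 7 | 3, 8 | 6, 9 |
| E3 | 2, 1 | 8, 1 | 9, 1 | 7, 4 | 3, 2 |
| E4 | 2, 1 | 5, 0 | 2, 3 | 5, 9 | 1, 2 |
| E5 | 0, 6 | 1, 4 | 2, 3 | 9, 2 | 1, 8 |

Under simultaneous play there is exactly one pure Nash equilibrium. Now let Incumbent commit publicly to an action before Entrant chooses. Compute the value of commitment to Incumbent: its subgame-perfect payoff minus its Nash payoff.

1

Solve by backward induction (Incumbent leads).
- E1 → Entrant plays W (best of 1, 8, 5, 7, 3); Incumbent gets 5.
- E2 → Entrant plays Z (best of 0, 2, 7, 8, 9); Incumbent gets 6.
- E3 → Entrant plays Y (best of 1, 1, 1, 4, 2); Incumbent gets 7.
- E4 → Entrant plays Y (best of 1, 0, 3, 9, 2); Incumbent gets 5.
- E5 → Entrant plays Z (best of 6, 4, 3, 2, 8); Incumbent gets 1.
Among 5, 6, 7, 5, 1, the best is 7 at E3. Subgame-perfect outcome: (E3, Y) with payoffs (7, 4).
Under simultaneous play:
Incumbent's best replies: V→E1; W→E3; X→E3; Y→E5; Z→E2.
Entrant's best replies: E1→W; E2→Z; E3→Y; E4→Y; E5→Z.
Only (E2, Z) has each player best-responding; Nash payoffs (6, 9).
Incumbent's commitment gain: 7 − 6 = 1.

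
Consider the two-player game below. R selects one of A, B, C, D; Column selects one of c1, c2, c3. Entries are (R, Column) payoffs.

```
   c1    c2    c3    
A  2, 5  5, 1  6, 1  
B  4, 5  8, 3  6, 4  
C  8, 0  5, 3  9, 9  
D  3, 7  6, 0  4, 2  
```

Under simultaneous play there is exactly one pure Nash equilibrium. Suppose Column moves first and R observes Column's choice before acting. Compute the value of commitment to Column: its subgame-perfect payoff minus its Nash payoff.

Work backward from R's decision.
- c1: R compares 2, 4, 8, 3 and picks C; Column would get 0.
- c2: R compares 5, 8, 5, 6 and picks B; Column would get 3.
- c3: R compares 6, 6, 9, 4 and picks C; Column would get 9.
Column's induced payoffs are 0, 3, 9, so Column commits to c3. Subgame-perfect outcome: (C, c3) with payoffs (9, 9).
For the simultaneous game, intersect best replies.
R's best replies: c1→C; c2→B; c3→C.
Column's best replies: A→c1; B→c1; C→c3; D→c1.
The unique mutual best reply is (C, c3), giving (9, 9).
Column's commitment gain: 9 − 9 = 0.

0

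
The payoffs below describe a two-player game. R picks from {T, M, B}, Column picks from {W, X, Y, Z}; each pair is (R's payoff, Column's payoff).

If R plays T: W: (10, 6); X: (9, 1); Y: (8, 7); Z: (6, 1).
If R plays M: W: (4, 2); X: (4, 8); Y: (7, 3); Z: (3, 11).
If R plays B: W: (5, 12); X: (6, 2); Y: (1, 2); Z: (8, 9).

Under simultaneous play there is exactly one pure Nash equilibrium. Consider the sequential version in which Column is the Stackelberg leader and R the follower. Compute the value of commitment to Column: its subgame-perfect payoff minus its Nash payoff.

R best-responds to each possible Column move:
- W → R plays T (best of 10, 4, 5); Column gets 6.
- X → R plays T (best of 9, 4, 6); Column gets 1.
- Y → R plays T (best of 8, 7, 1); Column gets 7.
- Z → R plays B (best of 6, 3, 8); Column gets 9.
Maximizing over 6, 1, 7, 9, Column chooses Z. Subgame-perfect outcome: (B, Z) with payoffs (8, 9).
Under simultaneous play:
R's best replies: W→T; X→T; Y→T; Z→B.
Column's best replies: T→Y; M→Z; B→W.
The unique mutual best reply is (T, Y), giving (8, 7).
Column's commitment gain: 9 − 7 = 2.

2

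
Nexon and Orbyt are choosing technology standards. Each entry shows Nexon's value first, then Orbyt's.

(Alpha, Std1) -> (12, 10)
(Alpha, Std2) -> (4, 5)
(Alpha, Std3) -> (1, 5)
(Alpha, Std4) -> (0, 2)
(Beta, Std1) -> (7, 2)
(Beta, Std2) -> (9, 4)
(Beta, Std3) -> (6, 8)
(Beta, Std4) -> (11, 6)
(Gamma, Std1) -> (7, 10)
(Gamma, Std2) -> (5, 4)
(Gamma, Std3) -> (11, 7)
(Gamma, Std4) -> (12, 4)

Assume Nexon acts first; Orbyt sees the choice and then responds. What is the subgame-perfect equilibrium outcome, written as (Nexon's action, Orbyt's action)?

(Alpha, Std1)

Solve by backward induction (Nexon leads).
- Alpha: Orbyt compares 10, 5, 5, 2 and picks Std1; Nexon would get 12.
- Beta: Orbyt compares 2, 4, 8, 6 and picks Std3; Nexon would get 6.
- Gamma: Orbyt compares 10, 4, 7, 4 and picks Std1; Nexon would get 7.
Among 12, 6, 7, the best is 12 at Alpha. Subgame-perfect outcome: (Alpha, Std1) with payoffs (12, 10).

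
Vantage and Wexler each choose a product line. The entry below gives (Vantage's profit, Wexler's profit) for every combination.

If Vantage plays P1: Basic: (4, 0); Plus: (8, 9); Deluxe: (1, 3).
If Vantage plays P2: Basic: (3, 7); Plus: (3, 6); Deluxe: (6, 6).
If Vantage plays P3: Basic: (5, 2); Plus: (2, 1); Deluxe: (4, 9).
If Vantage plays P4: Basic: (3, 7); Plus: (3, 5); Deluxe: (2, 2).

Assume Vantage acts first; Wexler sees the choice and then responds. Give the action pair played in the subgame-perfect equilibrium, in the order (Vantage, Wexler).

Work backward from Wexler's decision.
- P1 → Wexler plays Plus (best of 0, 9, 3); Vantage gets 8.
- P2 → Wexler plays Basic (best of 7, 6, 6); Vantage gets 3.
- P3 → Wexler plays Deluxe (best of 2, 1, 9); Vantage gets 4.
- P4 → Wexler plays Basic (best of 7, 5, 2); Vantage gets 3.
Maximizing over 8, 3, 4, 3, Vantage chooses P1. Subgame-perfect outcome: (P1, Plus) with payoffs (8, 9).

(P1, Plus)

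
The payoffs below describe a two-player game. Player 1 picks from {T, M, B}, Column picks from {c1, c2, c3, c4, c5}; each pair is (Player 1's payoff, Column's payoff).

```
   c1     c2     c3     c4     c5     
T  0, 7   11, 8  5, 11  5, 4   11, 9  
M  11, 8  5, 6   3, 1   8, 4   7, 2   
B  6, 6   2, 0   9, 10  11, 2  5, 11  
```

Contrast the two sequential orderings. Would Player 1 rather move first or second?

first

If Player 1 leads: Column's best replies are T→c3, M→c1, B→c5; Player 1's induced payoffs 5, 11, 5; outcome (M, c1), payoffs (11, 8).
If Column leads: Player 1's best replies are c1→M, c2→T, c3→B, c4→B, c5→T; Column's induced payoffs 8, 8, 10, 2, 9; outcome (B, c3), payoffs (9, 10).
Player 1 gets 11 moving first and 9 moving second, so Player 1 prefers to move first.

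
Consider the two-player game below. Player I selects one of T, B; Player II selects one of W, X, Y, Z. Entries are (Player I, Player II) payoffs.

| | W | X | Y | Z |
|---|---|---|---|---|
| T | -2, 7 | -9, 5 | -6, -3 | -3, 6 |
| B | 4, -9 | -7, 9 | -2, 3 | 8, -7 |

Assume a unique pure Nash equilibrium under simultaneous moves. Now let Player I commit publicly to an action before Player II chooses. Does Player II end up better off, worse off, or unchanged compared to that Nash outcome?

Player II best-responds to each possible Player I move:
- T: Player II compares 7, 5, -3, 6 and picks W; Player I would get -2.
- B: Player II compares -9, 9, 3, -7 and picks X; Player I would get -7.
Player I's induced payoffs are -2, -7, so Player I commits to T. Subgame-perfect outcome: (T, W) with payoffs (-2, 7).
For the simultaneous game, intersect best replies.
Player I's best replies: W→B; X→B; Y→B; Z→B.
Player II's best replies: T→W; B→X.
Only (B, X) has each player best-responding; Nash payoffs (-7, 9).
Player II earns 7 sequentially versus 9 at the Nash outcome: worse off.

worse off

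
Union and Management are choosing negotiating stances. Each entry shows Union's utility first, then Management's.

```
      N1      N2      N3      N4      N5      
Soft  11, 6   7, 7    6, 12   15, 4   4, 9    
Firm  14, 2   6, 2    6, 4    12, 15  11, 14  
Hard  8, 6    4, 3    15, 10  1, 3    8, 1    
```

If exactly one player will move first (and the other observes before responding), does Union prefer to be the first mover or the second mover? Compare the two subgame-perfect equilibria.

If Union leads: Management's best replies are Soft→N3, Firm→N4, Hard→N3; Union's induced payoffs 6, 12, 15; outcome (Hard, N3), payoffs (15, 10).
If Management leads: Union's best replies are N1→Firm, N2→Soft, N3→Hard, N4→Soft, N5→Firm; Management's induced payoffs 2, 7, 10, 4, 14; outcome (Firm, N5), payoffs (11, 14).
Union gets 15 moving first and 11 moving second, so Union prefers to move first.

first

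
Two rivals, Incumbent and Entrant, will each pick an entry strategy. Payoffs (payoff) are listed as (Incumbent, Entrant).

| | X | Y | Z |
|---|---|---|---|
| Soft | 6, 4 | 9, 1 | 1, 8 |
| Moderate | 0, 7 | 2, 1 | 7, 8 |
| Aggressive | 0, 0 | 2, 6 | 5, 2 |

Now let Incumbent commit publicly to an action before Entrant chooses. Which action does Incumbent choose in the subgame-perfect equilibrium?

Moderate

Entrant best-responds to each possible Incumbent move:
- Soft: Entrant compares 4, 1, 8 and picks Z; Incumbent would get 1.
- Moderate: Entrant compares 7, 1, 8 and picks Z; Incumbent would get 7.
- Aggressive: Entrant compares 0, 6, 2 and picks Y; Incumbent would get 2.
Maximizing over 1, 7, 2, Incumbent chooses Moderate. Subgame-perfect outcome: (Moderate, Z) with payoffs (7, 8).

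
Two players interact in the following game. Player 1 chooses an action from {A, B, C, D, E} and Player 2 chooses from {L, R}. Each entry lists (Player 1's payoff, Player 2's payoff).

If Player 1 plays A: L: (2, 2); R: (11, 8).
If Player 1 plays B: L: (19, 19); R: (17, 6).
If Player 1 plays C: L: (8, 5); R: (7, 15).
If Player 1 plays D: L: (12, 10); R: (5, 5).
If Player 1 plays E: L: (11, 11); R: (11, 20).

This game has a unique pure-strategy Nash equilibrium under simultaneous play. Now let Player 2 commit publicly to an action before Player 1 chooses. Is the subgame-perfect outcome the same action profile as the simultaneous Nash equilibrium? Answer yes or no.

yes

Backward induction with Player 2 moving first.
- L → Player 1 plays B (best of 2, 19, 8, 12, 11); Player 2 gets 19.
- R → Player 1 plays B (best of 11, 17, 7, 5, 11); Player 2 gets 6.
Player 2's induced payoffs are 19, 6, so Player 2 commits to L. Subgame-perfect outcome: (B, L) with payoffs (19, 19).
Under simultaneous play:
Player 1's best replies: L→B; R→B.
Player 2's best replies: A→R; B→L; C→R; D→L; E→R.
The unique mutual best reply is (B, L), giving (19, 19).
Sequential outcome (B, L) coincides with the Nash profile (B, L).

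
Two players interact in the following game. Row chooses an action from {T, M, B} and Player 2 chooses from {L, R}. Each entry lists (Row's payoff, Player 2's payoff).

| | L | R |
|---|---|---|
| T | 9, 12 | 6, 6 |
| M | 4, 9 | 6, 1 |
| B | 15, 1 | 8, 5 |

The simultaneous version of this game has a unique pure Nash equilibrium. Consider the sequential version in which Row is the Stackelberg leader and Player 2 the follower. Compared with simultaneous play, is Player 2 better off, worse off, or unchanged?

Solve by backward induction (Row leads).
- T → Player 2 plays L (best of 12, 6); Row gets 9.
- M → Player 2 plays L (best of 9, 1); Row gets 4.
- B → Player 2 plays R (best of 1, 5); Row gets 8.
Maximizing over 9, 4, 8, Row chooses T. Subgame-perfect outcome: (T, L) with payoffs (9, 12).
Now find the simultaneous Nash equilibrium.
Row's best replies: L→B; R→B.
Player 2's best replies: T→L; M→L; B→R.
The unique mutual best reply is (B, R), giving (8, 5).
Player 2 earns 12 sequentially versus 5 at the Nash outcome: better off.

better off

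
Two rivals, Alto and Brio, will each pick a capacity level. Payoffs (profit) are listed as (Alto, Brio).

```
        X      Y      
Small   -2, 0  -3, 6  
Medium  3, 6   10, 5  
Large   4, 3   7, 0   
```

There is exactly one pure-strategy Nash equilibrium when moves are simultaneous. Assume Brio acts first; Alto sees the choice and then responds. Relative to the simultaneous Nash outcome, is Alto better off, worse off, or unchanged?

Solve by backward induction (Brio leads).
- X → Alto plays Large (best of -2, 3, 4); Brio gets 3.
- Y → Alto plays Medium (best of -3, 10, 7); Brio gets 5.
Among 3, 5, the best is 5 at Y. Subgame-perfect outcome: (Medium, Y) with payoffs (10, 5).
Now find the simultaneous Nash equilibrium.
Alto's best replies: X→Large; Y→Medium.
Brio's best replies: Small→Y; Medium→X; Large→X.
Only (Large, X) has each player best-responding; Nash payoffs (4, 3).
Alto earns 10 sequentially versus 4 at the Nash outcome: better off.

better off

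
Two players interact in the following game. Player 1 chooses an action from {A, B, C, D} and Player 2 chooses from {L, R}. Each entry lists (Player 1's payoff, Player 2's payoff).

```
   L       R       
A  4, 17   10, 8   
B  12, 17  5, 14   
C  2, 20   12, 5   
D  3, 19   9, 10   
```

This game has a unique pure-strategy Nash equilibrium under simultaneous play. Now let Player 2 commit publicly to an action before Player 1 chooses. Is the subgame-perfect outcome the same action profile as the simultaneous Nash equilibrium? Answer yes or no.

Solve by backward induction (Player 2 leads).
- L: Player 1 compares 4, 12, 2, 3 and picks B; Player 2 would get 17.
- R: Player 1 compares 10, 5, 12, 9 and picks C; Player 2 would get 5.
Player 2's induced payoffs are 17, 5, so Player 2 commits to L. Subgame-perfect outcome: (B, L) with payoffs (12, 17).
Under simultaneous play:
Player 1's best replies: L→B; R→C.
Player 2's best replies: A→L; B→L; C→L; D→L.
The unique mutual best reply is (B, L), giving (12, 17).
Sequential outcome (B, L) coincides with the Nash profile (B, L).

yes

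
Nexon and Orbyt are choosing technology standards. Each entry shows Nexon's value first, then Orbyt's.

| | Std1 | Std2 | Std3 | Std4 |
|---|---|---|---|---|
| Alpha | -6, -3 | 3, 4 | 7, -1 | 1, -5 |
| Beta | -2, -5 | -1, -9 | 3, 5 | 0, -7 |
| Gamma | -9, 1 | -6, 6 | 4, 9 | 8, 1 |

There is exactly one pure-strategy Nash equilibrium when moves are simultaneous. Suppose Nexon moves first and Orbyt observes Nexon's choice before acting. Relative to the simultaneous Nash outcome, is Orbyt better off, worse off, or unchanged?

better off

Backward induction with Nexon moving first.
- Alpha: Orbyt compares -3, 4, -1, -5 and picks Std2; Nexon would get 3.
- Beta: Orbyt compares -5, -9, 5, -7 and picks Std3; Nexon would get 3.
- Gamma: Orbyt compares 1, 6, 9, 1 and picks Std3; Nexon would get 4.
Among 3, 3, 4, the best is 4 at Gamma. Subgame-perfect outcome: (Gamma, Std3) with payoffs (4, 9).
For the simultaneous game, intersect best replies.
Nexon's best replies: Std1→Beta; Std2→Alpha; Std3→Alpha; Std4→Gamma.
Orbyt's best replies: Alpha→Std2; Beta→Std3; Gamma→Std3.
Only (Alpha, Std2) has each player best-responding; Nash payoffs (3, 4).
Orbyt earns 9 sequentially versus 4 at the Nash outcome: better off.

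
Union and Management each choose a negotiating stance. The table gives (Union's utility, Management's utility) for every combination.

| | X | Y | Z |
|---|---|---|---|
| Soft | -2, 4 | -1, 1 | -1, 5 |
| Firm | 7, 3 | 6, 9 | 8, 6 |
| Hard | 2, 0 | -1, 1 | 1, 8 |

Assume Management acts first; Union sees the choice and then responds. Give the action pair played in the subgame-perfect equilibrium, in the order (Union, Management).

(Firm, Y)

Backward induction with Management moving first.
- X: Union compares -2, 7, 2 and picks Firm; Management would get 3.
- Y: Union compares -1, 6, -1 and picks Firm; Management would get 9.
- Z: Union compares -1, 8, 1 and picks Firm; Management would get 6.
Among 3, 9, 6, the best is 9 at Y. Subgame-perfect outcome: (Firm, Y) with payoffs (6, 9).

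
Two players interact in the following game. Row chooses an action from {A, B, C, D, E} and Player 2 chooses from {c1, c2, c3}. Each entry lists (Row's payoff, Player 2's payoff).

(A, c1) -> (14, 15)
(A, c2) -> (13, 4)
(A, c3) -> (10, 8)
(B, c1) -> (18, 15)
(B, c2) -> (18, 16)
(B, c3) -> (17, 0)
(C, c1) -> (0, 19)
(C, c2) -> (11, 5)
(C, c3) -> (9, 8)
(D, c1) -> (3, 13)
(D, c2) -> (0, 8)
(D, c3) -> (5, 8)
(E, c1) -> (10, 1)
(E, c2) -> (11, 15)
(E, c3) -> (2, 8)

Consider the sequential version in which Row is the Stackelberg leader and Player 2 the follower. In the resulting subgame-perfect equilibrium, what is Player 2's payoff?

Work backward from Player 2's decision.
- A → Player 2 plays c1 (best of 15, 4, 8); Row gets 14.
- B → Player 2 plays c2 (best of 15, 16, 0); Row gets 18.
- C → Player 2 plays c1 (best of 19, 5, 8); Row gets 0.
- D → Player 2 plays c1 (best of 13, 8, 8); Row gets 3.
- E → Player 2 plays c2 (best of 1, 15, 8); Row gets 11.
Row's induced payoffs are 14, 18, 0, 3, 11, so Row commits to B. Subgame-perfect outcome: (B, c2) with payoffs (18, 16).

16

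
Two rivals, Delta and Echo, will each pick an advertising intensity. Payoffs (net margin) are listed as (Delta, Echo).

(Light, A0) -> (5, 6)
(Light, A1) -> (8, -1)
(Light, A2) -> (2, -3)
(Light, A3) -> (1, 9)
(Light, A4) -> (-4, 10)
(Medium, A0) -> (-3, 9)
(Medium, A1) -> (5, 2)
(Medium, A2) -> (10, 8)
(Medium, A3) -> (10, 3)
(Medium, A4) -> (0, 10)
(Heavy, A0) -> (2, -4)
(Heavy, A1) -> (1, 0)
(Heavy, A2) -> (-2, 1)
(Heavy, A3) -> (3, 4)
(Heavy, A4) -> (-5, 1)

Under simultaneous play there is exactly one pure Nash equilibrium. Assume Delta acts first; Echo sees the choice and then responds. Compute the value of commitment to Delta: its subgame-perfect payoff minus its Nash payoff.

Echo best-responds to each possible Delta move:
- Light: Echo compares 6, -1, -3, 9, 10 and picks A4; Delta would get -4.
- Medium: Echo compares 9, 2, 8, 3, 10 and picks A4; Delta would get 0.
- Heavy: Echo compares -4, 0, 1, 4, 1 and picks A3; Delta would get 3.
Maximizing over -4, 0, 3, Delta chooses Heavy. Subgame-perfect outcome: (Heavy, A3) with payoffs (3, 4).
For the simultaneous game, intersect best replies.
Delta's best replies: A0→Light; A1→Light; A2→Medium; A3→Medium; A4→Medium.
Echo's best replies: Light→A4; Medium→A4; Heavy→A3.
The unique mutual best reply is (Medium, A4), giving (0, 10).
Delta's commitment gain: 3 − 0 = 3.

3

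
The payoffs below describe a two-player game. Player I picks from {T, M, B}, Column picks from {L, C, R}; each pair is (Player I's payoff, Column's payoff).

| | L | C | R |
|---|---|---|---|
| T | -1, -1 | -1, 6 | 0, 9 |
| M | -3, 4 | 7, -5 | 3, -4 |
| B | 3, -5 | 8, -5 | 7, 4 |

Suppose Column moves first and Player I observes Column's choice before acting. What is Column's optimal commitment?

Solve by backward induction (Column leads).
- L → Player I plays B (best of -1, -3, 3); Column gets -5.
- C → Player I plays B (best of -1, 7, 8); Column gets -5.
- R → Player I plays B (best of 0, 3, 7); Column gets 4.
Column's induced payoffs are -5, -5, 4, so Column commits to R. Subgame-perfect outcome: (B, R) with payoffs (7, 4).

R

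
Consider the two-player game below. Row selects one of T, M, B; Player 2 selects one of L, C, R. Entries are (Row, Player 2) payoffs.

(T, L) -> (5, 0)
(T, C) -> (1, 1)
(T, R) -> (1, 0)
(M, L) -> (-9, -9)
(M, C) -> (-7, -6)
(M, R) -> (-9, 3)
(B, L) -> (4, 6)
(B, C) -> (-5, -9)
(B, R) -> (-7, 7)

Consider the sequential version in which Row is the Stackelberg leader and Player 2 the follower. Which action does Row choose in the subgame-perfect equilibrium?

Work backward from Player 2's decision.
- T → Player 2 plays C (best of 0, 1, 0); Row gets 1.
- M → Player 2 plays R (best of -9, -6, 3); Row gets -9.
- B → Player 2 plays R (best of 6, -9, 7); Row gets -7.
Among 1, -9, -7, the best is 1 at T. Subgame-perfect outcome: (T, C) with payoffs (1, 1).

T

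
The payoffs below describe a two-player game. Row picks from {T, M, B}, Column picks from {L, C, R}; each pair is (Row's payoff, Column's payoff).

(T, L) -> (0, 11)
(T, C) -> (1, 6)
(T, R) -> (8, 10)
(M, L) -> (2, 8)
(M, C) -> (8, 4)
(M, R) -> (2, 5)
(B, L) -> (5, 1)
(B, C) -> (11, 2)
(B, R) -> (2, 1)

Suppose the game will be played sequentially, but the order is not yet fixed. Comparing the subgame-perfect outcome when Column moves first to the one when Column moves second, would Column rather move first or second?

If Row leads: Column's best replies are T→L, M→L, B→C; Row's induced payoffs 0, 2, 11; outcome (B, C), payoffs (11, 2).
If Column leads: Row's best replies are L→B, C→B, R→T; Column's induced payoffs 1, 2, 10; outcome (T, R), payoffs (8, 10).
Column gets 10 moving first and 2 moving second, so Column prefers to move first.

first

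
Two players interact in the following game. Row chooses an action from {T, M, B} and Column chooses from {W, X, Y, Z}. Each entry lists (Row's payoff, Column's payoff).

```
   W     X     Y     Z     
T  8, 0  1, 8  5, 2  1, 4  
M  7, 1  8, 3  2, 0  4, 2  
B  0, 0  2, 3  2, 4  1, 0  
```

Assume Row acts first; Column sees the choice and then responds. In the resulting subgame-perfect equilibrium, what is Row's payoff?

Work backward from Column's decision.
- T → Column plays X (best of 0, 8, 2, 4); Row gets 1.
- M → Column plays X (best of 1, 3, 0, 2); Row gets 8.
- B → Column plays Y (best of 0, 3, 4, 0); Row gets 2.
Among 1, 8, 2, the best is 8 at M. Subgame-perfect outcome: (M, X) with payoffs (8, 3).

8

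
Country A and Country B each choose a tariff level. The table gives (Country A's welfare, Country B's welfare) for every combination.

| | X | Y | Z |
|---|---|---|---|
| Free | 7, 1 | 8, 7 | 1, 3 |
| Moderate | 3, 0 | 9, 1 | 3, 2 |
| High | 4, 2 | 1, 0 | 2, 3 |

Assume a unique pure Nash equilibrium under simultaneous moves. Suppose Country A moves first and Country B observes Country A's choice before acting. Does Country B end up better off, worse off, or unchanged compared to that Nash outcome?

better off

Country B best-responds to each possible Country A move:
- Free: BR = Y, leader payoff 8.
- Moderate: BR = Z, leader payoff 3.
- High: BR = Z, leader payoff 2.
Maximizing over 8, 3, 2, Country A chooses Free. Subgame-perfect outcome: (Free, Y) with payoffs (8, 7).
For the simultaneous game, intersect best replies.
Country A's best replies: X→Free; Y→Moderate; Z→Moderate.
Country B's best replies: Free→Y; Moderate→Z; High→Z.
Only (Moderate, Z) has each player best-responding; Nash payoffs (3, 2).
Country B earns 7 sequentially versus 2 at the Nash outcome: better off.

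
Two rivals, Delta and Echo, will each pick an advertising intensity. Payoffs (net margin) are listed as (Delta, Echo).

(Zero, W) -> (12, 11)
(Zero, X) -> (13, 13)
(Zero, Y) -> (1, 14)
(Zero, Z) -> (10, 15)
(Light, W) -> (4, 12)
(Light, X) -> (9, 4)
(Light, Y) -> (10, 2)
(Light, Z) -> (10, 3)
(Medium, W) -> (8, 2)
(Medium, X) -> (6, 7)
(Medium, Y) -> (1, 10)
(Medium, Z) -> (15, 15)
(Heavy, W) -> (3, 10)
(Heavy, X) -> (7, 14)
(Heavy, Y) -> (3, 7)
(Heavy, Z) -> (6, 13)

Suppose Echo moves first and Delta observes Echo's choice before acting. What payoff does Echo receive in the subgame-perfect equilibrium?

Delta best-responds to each possible Echo move:
- W → Delta plays Zero (best of 12, 4, 8, 3); Echo gets 11.
- X → Delta plays Zero (best of 13, 9, 6, 7); Echo gets 13.
- Y → Delta plays Light (best of 1, 10, 1, 3); Echo gets 2.
- Z → Delta plays Medium (best of 10, 10, 15, 6); Echo gets 15.
Maximizing over 11, 13, 2, 15, Echo chooses Z. Subgame-perfect outcome: (Medium, Z) with payoffs (15, 15).

15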